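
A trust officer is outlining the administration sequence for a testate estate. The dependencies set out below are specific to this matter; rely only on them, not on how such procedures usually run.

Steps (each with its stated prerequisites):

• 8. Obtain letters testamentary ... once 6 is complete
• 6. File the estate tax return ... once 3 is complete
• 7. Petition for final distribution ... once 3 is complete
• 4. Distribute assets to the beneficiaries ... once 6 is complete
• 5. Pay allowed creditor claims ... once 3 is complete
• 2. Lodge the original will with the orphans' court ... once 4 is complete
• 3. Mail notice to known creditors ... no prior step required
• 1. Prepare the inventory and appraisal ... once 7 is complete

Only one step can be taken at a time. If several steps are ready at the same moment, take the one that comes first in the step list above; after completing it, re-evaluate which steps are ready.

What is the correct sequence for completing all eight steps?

3, 6, 8, 7, 4, 5, 2, 1

3 is the only step with nothing outstanding, so it goes first.
Ready: 6, 7 and 5. 6 is listed earlier → 6.
8 and 4 now also ready, so the ready set is {8, 7, 4, 5}; 8 is listed earlier → 8.
7, 4 and 5 are all available; 7 is listed earlier → 7.
1 now also ready, so the ready set is {4, 5, 1}; 4 is listed earlier → 4.
Now 5, 2 and 1 have their prerequisites met. 5 is listed earlier, so 5 next.
2 and 1 are both available; 2 is listed earlier → 2.
1 is the only step now ready → 1.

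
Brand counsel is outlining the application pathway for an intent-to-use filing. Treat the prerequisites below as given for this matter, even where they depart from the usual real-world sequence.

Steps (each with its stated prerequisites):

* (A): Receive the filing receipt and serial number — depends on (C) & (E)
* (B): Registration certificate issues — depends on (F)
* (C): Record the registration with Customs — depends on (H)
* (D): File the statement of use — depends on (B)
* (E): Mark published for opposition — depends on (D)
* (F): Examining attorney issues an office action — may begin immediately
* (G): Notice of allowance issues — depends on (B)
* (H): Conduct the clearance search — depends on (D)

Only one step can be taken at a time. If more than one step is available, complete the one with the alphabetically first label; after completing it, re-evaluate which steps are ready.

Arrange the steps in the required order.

(F) → (B) → (D) → (E) → (G) → (H) → (C) → (A)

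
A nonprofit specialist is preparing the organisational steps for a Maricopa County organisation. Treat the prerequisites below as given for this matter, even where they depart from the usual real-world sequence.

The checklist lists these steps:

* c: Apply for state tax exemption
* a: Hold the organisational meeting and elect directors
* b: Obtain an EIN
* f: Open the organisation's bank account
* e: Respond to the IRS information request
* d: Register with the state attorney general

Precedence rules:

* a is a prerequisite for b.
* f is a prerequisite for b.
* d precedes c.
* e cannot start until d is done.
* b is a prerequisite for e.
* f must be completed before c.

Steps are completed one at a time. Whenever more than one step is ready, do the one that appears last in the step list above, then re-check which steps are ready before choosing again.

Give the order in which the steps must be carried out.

d f a b e c

Nothing is required for d, f and a. d is listed later → d first.
Now f and a have their prerequisites met. f is listed later, so f next.
Ready: a and c. a is listed later → a.
b and c are both available; b is listed later → b.
e now also ready, so the ready set is {e, c}; e is listed later → e.
c needed d and f, now all done → c.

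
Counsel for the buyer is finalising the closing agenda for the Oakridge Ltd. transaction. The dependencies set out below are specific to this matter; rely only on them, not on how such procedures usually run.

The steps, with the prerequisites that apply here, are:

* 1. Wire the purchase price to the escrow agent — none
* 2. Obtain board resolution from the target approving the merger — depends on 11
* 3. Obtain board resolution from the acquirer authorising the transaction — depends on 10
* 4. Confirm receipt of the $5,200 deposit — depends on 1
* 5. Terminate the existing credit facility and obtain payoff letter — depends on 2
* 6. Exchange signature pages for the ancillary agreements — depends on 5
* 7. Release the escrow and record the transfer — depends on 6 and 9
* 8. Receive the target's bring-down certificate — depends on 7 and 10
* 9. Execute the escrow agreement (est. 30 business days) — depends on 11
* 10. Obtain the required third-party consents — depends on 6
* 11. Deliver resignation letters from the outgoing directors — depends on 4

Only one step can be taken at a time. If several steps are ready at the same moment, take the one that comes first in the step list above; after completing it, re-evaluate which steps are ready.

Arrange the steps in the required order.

1, 4, 11, 2, 5, 6, 9, 7, 10, 3, 8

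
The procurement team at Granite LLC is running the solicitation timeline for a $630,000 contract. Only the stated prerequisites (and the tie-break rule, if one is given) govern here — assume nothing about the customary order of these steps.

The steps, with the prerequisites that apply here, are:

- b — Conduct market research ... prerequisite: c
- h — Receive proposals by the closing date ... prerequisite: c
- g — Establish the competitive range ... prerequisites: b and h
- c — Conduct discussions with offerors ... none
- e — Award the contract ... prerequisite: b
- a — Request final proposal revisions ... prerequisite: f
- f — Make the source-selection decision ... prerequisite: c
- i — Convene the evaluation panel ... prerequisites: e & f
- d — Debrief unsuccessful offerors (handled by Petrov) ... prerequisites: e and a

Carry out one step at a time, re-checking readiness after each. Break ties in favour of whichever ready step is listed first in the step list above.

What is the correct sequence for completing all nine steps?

c, b, h, g, e, f, a, i, d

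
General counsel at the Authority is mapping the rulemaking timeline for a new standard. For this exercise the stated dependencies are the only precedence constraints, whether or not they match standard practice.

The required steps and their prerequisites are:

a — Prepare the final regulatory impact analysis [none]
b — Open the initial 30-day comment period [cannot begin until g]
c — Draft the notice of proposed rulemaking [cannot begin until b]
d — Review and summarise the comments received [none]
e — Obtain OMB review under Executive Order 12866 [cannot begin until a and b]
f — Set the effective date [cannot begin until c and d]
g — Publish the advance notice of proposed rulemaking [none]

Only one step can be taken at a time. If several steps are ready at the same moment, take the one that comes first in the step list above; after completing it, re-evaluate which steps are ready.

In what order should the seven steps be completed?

a, d and g have no prerequisites; a is listed earlier, so a is first.
Ready: d and g. d is listed earlier → d.
g is the only step now ready → g.
Next only b has its prerequisites met → b.
Ready: c and e. c is listed earlier → c.
Ready: e and f. e is listed earlier → e.
f needed c and d, now all done → f.

a d g b c e f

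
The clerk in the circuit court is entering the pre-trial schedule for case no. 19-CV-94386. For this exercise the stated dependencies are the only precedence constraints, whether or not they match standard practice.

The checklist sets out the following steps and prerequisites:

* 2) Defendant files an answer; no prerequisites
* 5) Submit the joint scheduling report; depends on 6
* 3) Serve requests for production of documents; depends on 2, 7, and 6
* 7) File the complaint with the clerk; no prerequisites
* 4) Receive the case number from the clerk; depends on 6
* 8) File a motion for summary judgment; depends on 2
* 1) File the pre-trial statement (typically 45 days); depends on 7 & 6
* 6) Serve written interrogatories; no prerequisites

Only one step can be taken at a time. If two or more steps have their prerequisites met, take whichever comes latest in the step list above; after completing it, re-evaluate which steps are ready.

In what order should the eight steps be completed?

Nothing is required for 6, 7 and 2. 6 is listed later → 6 first.
Now 4, 7, 5 and 2 have their prerequisites met. 4 is listed later, so 4 next.
7, 5 and 2 are all available; 7 is listed later → 7.
1, 5 and 2 are all available; 1 is listed later → 1.
5 and 2 are both available; 5 is listed later → 5.
2 is the only step now ready → 2.
Ready: 8 and 3. 8 is listed later → 8.
3 needed 6, 7 and 2, now all done → 3.

6 → 4 → 7 → 1 → 5 → 2 → 8 → 3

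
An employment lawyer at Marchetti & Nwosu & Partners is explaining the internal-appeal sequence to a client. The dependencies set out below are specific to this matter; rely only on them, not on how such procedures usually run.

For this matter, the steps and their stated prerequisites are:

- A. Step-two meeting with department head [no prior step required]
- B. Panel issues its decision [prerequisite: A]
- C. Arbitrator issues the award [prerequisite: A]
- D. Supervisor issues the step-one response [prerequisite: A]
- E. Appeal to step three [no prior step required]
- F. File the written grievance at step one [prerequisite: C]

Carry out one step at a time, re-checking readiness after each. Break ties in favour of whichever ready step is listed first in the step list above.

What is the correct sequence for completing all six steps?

A and E have no prerequisites; A is listed earlier, so A is first.
B, C and D now also ready, so the ready set is {B, C, D, E}; B is listed earlier → B.
Ready: C, D and E. C is listed earlier → C.
F now also ready, so the ready set is {D, E, F}; D is listed earlier → D.
Ready: E and F. E is listed earlier → E.
F needed C, now all done → F.

A, B, C, D, E, F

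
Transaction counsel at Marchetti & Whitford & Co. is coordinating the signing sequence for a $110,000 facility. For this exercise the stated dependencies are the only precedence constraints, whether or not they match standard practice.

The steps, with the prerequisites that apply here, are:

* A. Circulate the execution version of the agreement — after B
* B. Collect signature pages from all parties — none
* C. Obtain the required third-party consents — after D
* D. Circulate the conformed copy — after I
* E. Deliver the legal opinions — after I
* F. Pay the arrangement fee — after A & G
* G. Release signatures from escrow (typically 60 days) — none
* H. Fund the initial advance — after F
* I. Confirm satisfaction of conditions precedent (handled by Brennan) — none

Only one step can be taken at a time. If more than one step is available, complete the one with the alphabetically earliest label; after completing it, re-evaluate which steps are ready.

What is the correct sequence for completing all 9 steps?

B, A, G, F, H, I, D, C, E

B, G and I have no prerequisites; B has the earlier label, so B is first.
A now also ready, so the ready set is {A, G, I}; A has the earlier label → A.
Ready: G and I. G has the earlier label → G.
Now F and I have their prerequisites met. F has the earlier label, so F next.
H now also ready, so the ready set is {H, I}; H has the earlier label → H.
That leaves I as the only ready step → I.
Now D and E have their prerequisites met. D has the earlier label, so D next.
C now also ready, so the ready set is {C, E}; C has the earlier label → C.
Next only E has its prerequisites met → E.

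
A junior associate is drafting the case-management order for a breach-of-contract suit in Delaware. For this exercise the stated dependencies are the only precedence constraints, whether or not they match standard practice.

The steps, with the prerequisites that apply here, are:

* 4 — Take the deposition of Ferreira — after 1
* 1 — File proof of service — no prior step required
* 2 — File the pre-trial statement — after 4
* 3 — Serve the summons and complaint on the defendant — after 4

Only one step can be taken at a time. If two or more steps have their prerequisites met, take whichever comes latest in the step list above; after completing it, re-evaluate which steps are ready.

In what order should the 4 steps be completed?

1, 4, 3, 2

1 is the only step with nothing outstanding, so it goes first.
Next only 4 has its prerequisites met → 4.
Ready: 3 and 2. 3 is listed later → 3.
2 needed 4, now all done → 2.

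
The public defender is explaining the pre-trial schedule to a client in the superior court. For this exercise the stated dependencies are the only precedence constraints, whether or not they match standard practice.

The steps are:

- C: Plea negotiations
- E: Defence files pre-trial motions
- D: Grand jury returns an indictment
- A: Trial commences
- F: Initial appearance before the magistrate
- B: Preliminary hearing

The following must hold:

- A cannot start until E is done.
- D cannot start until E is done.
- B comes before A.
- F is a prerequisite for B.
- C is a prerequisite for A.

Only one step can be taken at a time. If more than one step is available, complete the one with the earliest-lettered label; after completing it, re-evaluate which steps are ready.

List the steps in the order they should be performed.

C E D F B A

C, E and F have no prerequisites; C has the earlier label, so C is first.
E and F are both available; E has the earlier label → E.
D now also ready, so the ready set is {D, F}; D has the earlier label → D.
That leaves F as the only ready step → F.
B needed F, now all done → B.
Next only A has its prerequisites met → A.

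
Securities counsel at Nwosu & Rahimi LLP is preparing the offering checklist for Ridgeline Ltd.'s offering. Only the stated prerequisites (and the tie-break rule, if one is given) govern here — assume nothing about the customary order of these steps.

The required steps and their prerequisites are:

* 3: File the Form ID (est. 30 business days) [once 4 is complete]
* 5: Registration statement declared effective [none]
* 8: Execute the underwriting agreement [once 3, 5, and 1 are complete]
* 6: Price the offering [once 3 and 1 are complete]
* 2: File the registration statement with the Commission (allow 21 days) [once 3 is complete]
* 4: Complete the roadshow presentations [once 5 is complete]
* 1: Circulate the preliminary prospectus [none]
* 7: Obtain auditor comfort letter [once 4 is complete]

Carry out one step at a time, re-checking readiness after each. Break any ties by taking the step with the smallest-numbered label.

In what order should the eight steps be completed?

1 5 4 3 2 6 7 8

1 and 5 have no prerequisites; 1 has the earlier label, so 1 is first.
Next only 5 has its prerequisites met → 5.
Next only 4 has its prerequisites met → 4.
3 and 7 are both available; 3 has the earlier label → 3.
2, 6 and 8 now also ready, so the ready set is {2, 6, 7, 8}; 2 has the earlier label → 2.
Now 6, 7 and 8 have their prerequisites met. 6 has the earlier label, so 6 next.
Now 7 and 8 have their prerequisites met. 7 has the earlier label, so 7 next.
8 is the only step now ready → 8.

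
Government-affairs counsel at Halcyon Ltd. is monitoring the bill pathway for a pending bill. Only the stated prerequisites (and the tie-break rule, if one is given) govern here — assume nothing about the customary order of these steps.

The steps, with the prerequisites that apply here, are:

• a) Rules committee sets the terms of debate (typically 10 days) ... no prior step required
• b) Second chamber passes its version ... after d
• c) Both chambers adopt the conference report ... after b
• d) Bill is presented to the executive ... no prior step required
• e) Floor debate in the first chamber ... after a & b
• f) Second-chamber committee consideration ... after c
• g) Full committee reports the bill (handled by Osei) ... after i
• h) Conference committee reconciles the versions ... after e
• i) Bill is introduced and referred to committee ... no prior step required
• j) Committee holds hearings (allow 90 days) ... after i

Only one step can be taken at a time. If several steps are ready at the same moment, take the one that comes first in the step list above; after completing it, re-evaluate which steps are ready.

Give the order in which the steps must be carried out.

Nothing is required for a, d and i. a is listed earlier → a first.
Ready: d and i. d is listed earlier → d.
b now also ready, so the ready set is {b, i}; b is listed earlier → b.
Ready: c, e and i. c is listed earlier → c.
f now also ready, so the ready set is {e, f, i}; e is listed earlier → e.
Now f, h and i have their prerequisites met. f is listed earlier, so f next.
Ready: h and i. h is listed earlier → h.
i is the only step now ready → i.
Now g and j have their prerequisites met. g is listed earlier, so g next.
j needed i, now all done → j.

a, d, b, c, e, f, h, i, g, j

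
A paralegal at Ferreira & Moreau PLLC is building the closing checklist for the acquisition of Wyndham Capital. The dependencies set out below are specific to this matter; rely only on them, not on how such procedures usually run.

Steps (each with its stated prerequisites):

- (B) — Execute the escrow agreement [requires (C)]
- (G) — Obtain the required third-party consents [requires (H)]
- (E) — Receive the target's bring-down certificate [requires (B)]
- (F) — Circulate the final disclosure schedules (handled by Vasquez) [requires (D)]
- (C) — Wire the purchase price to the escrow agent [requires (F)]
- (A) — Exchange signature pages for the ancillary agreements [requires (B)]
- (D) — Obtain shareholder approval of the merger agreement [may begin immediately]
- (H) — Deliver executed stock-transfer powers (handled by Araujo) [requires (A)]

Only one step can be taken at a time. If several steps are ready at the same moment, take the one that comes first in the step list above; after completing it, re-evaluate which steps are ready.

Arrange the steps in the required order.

(D) → (F) → (C) → (B) → (E) → (A) → (H) → (G)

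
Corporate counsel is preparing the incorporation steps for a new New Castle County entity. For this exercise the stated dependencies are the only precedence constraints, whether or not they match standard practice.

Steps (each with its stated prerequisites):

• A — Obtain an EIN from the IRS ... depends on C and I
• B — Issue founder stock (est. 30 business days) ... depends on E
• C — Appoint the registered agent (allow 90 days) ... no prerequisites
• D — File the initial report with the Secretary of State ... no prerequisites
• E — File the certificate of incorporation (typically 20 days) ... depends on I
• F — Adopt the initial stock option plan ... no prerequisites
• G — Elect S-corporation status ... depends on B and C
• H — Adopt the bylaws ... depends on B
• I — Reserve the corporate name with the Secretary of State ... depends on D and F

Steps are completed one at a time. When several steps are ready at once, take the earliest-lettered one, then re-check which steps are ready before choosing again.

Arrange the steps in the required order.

C, D, F, I, A, E, B, G, H

C, D and F have no prerequisites; C has the earlier label, so C is first.
Ready: D and F. D has the earlier label → D.
F is the only step now ready → F.
Next only I has its prerequisites met → I.
Now A and E have their prerequisites met. A has the earlier label, so A next.
E needed I, now all done → E.
B is the only step now ready → B.
Now G and H have their prerequisites met. G has the earlier label, so G next.
That leaves H as the only ready step → H.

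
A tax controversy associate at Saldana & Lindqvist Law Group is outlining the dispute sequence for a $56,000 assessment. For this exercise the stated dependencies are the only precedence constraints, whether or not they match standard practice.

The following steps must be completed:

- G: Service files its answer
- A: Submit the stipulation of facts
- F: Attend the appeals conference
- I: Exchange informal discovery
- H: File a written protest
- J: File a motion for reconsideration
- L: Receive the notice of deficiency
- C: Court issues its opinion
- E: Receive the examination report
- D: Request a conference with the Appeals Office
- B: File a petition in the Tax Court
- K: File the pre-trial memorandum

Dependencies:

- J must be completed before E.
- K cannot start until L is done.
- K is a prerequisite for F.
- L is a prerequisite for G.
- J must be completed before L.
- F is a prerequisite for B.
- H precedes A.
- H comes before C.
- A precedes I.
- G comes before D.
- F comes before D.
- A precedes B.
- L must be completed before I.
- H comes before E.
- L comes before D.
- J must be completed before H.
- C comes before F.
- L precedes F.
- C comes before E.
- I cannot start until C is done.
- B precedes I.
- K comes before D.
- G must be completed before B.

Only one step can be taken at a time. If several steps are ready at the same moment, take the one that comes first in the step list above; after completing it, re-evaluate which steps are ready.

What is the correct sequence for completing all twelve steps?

J, H, A, L, G, C, E, K, F, D, B, I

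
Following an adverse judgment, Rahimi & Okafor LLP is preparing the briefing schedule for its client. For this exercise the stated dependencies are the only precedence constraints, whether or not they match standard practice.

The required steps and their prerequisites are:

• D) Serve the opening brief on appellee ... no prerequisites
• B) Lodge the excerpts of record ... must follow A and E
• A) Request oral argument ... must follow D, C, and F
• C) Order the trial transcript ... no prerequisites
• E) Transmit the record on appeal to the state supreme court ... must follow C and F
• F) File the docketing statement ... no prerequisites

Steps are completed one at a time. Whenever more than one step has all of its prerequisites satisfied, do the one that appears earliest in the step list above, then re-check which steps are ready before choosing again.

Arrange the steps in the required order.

Nothing is required for D, C and F. D is listed earlier → D first.
Now C and F have their prerequisites met. C is listed earlier, so C next.
Next only F has its prerequisites met → F.
Now A and E have their prerequisites met. A is listed earlier, so A next.
That leaves E as the only ready step → E.
B needed A and E, now all done → B.

D, C, F, A, E, B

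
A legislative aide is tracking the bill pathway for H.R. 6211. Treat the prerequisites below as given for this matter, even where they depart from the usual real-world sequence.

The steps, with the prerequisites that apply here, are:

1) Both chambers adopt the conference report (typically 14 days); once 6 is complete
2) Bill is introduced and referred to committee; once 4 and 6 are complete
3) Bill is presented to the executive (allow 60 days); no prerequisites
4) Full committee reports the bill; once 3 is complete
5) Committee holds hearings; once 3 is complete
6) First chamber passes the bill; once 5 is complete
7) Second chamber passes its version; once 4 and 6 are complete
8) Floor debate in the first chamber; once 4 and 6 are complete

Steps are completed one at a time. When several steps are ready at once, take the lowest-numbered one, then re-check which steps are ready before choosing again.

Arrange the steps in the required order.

3, 4, 5, 6, 1, 2, 7, 8

3 has no prerequisites → 3 first.
4 and 5 are both available; 4 has the earlier label → 4.
5 needed 3, now all done → 5.
6 is the only step now ready → 6.
Ready: 1, 2, 7 and 8. 1 has the earlier label → 1.
2, 7 and 8 are all available; 2 has the earlier label → 2.
Now 7 and 8 have their prerequisites met. 7 has the earlier label, so 7 next.
8 is the only step now ready → 8.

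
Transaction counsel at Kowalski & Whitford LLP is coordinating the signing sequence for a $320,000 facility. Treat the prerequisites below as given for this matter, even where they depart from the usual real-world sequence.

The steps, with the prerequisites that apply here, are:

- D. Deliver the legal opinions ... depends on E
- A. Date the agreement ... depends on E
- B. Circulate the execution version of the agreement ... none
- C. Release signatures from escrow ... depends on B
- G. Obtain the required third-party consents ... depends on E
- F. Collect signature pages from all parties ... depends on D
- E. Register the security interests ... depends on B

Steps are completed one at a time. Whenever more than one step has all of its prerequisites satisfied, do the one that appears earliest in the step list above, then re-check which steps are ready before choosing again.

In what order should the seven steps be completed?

B C E D A G F

Only B has no prerequisites, so it is first.
Ready: C and E. C is listed earlier → C.
E needed B, now all done → E.
Now D, A and G have their prerequisites met. D is listed earlier, so D next.
F now also ready, so the ready set is {A, G, F}; A is listed earlier → A.
Ready: G and F. G is listed earlier → G.
F is the only step now ready → F.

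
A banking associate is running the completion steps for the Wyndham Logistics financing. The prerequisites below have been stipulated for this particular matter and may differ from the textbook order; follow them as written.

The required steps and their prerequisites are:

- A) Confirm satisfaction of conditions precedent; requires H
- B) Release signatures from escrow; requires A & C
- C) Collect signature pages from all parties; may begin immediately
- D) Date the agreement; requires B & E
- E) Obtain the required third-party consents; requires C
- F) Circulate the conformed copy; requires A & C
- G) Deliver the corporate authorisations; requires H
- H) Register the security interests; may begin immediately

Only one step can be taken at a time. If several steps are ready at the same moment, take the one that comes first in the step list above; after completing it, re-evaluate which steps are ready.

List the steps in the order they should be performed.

C → E → H → A → B → D → F → G

Nothing is required for C and H. C is listed earlier → C first.
E now also ready, so the ready set is {E, H}; E is listed earlier → E.
That leaves H as the only ready step → H.
Now A and G have their prerequisites met. A is listed earlier, so A next.
B, F and G are all available; B is listed earlier → B.
Now D, F and G have their prerequisites met. D is listed earlier, so D next.
Now F and G have their prerequisites met. F is listed earlier, so F next.
G is the only step now ready → G.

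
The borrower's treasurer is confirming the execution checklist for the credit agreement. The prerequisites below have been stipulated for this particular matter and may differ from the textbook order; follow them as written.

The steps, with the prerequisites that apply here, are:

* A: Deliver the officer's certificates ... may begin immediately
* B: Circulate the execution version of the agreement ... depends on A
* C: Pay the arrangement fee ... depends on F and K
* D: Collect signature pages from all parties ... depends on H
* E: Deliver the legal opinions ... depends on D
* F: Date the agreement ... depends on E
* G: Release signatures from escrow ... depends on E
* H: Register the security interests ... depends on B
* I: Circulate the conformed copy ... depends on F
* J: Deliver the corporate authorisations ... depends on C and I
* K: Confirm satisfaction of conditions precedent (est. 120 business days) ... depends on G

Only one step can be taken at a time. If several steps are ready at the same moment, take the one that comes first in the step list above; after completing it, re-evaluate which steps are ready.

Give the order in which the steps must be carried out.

A → B → H → D → E → F → G → I → K → C → J

A has no prerequisites → A first.
B is the only step now ready → B.
H is the only step now ready → H.
That leaves D as the only ready step → D.
E needed D, now all done → E.
Ready: F and G. F is listed earlier → F.
Ready: G and I. G is listed earlier → G.
K now also ready, so the ready set is {I, K}; I is listed earlier → I.
K needed G, now all done → K.
Next only C has its prerequisites met → C.
J is the only step now ready → J.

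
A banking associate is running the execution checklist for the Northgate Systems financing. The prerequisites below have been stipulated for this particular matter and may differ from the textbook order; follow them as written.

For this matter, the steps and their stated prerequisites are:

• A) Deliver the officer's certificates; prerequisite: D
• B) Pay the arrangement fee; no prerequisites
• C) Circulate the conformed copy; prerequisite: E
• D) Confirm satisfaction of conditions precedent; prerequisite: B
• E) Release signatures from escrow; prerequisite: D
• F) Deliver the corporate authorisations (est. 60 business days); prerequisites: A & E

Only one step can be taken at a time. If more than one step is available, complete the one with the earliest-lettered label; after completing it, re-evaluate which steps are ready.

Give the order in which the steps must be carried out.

B D A E C F

Only B has no prerequisites, so it is first.
D needed B, now all done → D.
Ready: A and E. A has the earlier label → A.
That leaves E as the only ready step → E.
Ready: C and F. C has the earlier label → C.
That leaves F as the only ready step → F.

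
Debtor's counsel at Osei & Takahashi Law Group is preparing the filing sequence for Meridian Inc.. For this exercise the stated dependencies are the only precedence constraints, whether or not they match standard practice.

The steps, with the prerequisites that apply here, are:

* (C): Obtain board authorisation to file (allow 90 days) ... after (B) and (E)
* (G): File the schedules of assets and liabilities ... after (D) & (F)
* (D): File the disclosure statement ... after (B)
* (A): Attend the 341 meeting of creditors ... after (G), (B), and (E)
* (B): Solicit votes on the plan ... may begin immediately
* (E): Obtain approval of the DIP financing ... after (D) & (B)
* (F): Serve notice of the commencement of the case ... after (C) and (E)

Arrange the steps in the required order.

(B) has no prerequisites → (B) first.
That leaves (D) as the only ready step → (D).
(E) needed (D) and (B), now all done → (E).
That leaves (C) as the only ready step → (C).
(F) is the only step now ready → (F).
Next only (G) has its prerequisites met → (G).
(A) is the only step now ready → (A).

(B) → (D) → (E) → (C) → (F) → (G) → (A)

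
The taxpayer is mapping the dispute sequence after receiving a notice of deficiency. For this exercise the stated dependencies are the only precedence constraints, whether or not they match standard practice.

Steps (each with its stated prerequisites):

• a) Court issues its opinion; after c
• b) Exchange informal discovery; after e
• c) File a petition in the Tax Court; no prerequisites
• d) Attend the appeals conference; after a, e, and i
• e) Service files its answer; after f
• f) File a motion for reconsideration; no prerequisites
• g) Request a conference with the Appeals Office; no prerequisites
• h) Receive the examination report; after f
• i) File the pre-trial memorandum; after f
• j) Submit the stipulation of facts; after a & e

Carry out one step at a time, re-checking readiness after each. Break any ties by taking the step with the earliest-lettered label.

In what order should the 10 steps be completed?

Nothing is required for c, f and g. c has the earlier label → c first.
Ready: a, f and g. a has the earlier label → a.
Ready: f and g. f has the earlier label → f.
e, h and i now also ready, so the ready set is {e, g, h, i}; e has the earlier label → e.
b and j now also ready, so the ready set is {b, g, h, i, j}; b has the earlier label → b.
Now g, h, i and j have their prerequisites met. g has the earlier label, so g next.
h, i and j are all available; h has the earlier label → h.
Now i and j have their prerequisites met. i has the earlier label, so i next.
Ready: d and j. d has the earlier label → d.
j is the only step now ready → j.

c a f e b g h i d j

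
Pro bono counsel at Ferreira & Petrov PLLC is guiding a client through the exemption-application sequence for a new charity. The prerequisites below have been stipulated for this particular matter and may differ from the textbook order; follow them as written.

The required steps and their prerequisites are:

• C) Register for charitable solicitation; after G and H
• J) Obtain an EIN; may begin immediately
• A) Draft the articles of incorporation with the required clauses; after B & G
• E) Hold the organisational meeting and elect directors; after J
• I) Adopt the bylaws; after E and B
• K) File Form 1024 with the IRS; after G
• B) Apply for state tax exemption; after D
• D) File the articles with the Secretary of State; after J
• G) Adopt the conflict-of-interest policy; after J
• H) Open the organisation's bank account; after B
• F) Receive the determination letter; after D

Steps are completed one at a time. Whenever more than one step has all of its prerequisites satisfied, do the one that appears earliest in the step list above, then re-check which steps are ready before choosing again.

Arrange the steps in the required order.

J → E → D → B → I → G → A → K → H → C → F

Only J has no prerequisites, so it is first.
Ready: E, D and G. E is listed earlier → E.
Ready: D and G. D is listed earlier → D.
Ready: B, G and F. B is listed earlier → B.
I and H now also ready, so the ready set is {I, G, H, F}; I is listed earlier → I.
Now G, H and F have their prerequisites met. G is listed earlier, so G next.
A, K, H and F are all available; A is listed earlier → A.
K, H and F are all available; K is listed earlier → K.
H and F are both available; H is listed earlier → H.
C now also ready, so the ready set is {C, F}; C is listed earlier → C.
F needed D, now all done → F.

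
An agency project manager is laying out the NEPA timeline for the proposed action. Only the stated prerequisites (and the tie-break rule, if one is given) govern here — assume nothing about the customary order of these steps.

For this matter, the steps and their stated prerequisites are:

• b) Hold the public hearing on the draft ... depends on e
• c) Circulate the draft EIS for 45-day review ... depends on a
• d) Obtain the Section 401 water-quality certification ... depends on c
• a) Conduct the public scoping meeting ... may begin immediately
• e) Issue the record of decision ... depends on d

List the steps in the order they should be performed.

Only a has no prerequisites, so it is first.
c needed a, now all done → c.
d is the only step now ready → d.
e needed d, now all done → e.
Next only b has its prerequisites met → b.

a → c → d → e → b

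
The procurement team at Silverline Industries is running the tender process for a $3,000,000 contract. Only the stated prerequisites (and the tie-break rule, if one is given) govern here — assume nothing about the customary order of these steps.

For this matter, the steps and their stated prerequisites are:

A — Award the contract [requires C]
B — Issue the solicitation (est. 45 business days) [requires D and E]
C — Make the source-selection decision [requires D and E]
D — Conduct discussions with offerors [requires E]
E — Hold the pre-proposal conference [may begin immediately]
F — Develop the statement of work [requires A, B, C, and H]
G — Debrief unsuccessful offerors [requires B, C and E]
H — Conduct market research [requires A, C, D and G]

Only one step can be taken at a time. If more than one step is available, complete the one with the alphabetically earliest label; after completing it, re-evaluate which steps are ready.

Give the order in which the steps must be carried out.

E, D, B, C, A, G, H, F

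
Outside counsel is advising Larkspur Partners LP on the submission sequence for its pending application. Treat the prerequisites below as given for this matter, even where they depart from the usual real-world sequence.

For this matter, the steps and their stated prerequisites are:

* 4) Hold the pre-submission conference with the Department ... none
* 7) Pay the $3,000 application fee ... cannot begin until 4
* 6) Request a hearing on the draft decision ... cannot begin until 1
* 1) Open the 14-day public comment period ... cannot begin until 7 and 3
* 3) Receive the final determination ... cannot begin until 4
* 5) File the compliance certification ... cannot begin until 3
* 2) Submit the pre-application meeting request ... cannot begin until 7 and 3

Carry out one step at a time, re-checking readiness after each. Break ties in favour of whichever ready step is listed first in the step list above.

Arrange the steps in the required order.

4 → 7 → 3 → 1 → 6 → 5 → 2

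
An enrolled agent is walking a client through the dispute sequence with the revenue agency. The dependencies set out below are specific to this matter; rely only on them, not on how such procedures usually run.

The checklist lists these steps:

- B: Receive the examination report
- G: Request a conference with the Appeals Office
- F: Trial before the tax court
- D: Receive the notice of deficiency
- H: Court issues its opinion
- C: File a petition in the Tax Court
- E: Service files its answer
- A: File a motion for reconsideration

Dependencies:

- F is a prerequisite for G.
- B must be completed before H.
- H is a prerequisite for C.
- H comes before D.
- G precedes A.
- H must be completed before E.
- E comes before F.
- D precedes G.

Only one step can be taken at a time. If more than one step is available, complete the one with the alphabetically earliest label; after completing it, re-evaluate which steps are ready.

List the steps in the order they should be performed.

B, H, C, D, E, F, G, A

Only B has no prerequisites, so it is first.
Next only H has its prerequisites met → H.
Ready: C, D and E. C has the earlier label → C.
D and E are both available; D has the earlier label → D.
E needed H, now all done → E.
F is the only step now ready → F.
G is the only step now ready → G.
Next only A has its prerequisites met → A.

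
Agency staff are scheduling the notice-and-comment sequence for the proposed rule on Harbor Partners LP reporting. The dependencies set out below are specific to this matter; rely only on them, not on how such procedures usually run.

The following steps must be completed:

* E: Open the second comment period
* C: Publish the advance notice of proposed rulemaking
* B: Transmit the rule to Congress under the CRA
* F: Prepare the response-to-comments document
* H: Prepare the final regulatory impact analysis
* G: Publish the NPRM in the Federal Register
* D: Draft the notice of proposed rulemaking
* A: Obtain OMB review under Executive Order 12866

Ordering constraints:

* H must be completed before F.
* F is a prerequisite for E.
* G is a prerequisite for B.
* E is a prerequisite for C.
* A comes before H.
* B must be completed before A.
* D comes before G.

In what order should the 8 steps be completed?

D is the only step with nothing outstanding, so it goes first.
That leaves G as the only ready step → G.
B needed G, now all done → B.
Next only A has its prerequisites met → A.
That leaves H as the only ready step → H.
F needed H, now all done → F.
E needed F, now all done → E.
That leaves C as the only ready step → C.

D, G, B, A, H, F, E, C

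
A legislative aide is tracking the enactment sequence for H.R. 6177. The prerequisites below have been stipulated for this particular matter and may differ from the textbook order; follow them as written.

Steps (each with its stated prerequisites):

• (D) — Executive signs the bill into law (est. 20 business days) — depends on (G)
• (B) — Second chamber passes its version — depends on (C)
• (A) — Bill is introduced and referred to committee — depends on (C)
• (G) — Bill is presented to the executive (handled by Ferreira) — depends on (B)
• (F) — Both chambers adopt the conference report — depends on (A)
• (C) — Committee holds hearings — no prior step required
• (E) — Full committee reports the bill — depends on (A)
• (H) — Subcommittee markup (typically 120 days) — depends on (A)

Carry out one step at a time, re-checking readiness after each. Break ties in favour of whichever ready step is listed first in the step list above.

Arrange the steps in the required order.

(C), (B), (A), (G), (D), (F), (E), (H)

(C) has no prerequisites → (C) first.
(B) and (A) are both available; (B) is listed earlier → (B).
(A) and (G) are both available; (A) is listed earlier → (A).
(G), (F), (E) and (H) are all available; (G) is listed earlier → (G).
Now (D), (F), (E) and (H) have their prerequisites met. (D) is listed earlier, so (D) next.
Now (F), (E) and (H) have their prerequisites met. (F) is listed earlier, so (F) next.
(E) and (H) are both available; (E) is listed earlier → (E).
That leaves (H) as the only ready step → (H).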